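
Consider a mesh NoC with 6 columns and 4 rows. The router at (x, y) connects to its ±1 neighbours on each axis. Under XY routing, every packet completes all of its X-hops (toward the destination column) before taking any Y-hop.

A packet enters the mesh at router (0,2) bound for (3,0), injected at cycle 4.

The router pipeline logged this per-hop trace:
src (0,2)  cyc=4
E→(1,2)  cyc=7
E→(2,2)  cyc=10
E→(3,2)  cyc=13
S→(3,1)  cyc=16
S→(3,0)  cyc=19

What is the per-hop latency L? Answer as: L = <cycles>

L = 3

Between hops 0 and 1 the cycle counter advances 7 − 4 = 3.
Each hop adds L, hence L = 3.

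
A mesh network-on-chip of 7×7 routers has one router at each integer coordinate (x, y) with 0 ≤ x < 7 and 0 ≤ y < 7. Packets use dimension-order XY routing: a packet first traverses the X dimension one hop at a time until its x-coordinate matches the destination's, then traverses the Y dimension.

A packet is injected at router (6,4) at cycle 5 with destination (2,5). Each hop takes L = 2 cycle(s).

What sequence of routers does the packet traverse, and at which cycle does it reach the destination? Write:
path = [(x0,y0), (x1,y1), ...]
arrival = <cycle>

hop 0: (6,4) @ cyc 5
hop 1: (5,4) @ cyc 7  [W]
hop 2: (4,4) @ cyc 9  [W]
hop 3: (3,4) @ cyc 11  [W]
hop 4: (2,4) @ cyc 13  [W]
hop 5: (2,5) @ cyc 15  [N]

path = [(6,4), (5,4), (4,4), (3,4), (2,4), (2,5)]
arrival = 15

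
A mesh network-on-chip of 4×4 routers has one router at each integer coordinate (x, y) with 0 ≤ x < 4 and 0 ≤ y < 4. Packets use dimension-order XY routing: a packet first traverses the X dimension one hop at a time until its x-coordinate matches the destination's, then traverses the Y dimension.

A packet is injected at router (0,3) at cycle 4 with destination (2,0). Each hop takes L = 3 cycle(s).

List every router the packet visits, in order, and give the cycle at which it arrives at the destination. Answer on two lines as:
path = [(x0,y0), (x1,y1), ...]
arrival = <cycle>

path = [(0,3), (1,3), (2,3), (2,2), (2,1), (2,0)]
arrival = 19

[0] x=0 y=3 t=4
[1] x=1 y=3 t=7 →E
[2] x=2 y=3 t=10 →E
[3] x=2 y=2 t=13 →S
[4] x=2 y=1 t=16 →S
[5] x=2 y=0 t=19 →S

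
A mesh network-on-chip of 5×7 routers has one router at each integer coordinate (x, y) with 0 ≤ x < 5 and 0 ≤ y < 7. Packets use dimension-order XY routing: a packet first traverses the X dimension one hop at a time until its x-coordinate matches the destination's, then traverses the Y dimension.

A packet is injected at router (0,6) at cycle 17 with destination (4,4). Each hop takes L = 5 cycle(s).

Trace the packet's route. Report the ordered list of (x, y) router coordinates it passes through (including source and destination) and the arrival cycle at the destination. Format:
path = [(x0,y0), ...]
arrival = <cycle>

[0] x=0 y=6 t=17
[1] x=1 y=6 t=22 →E
[2] x=2 y=6 t=27 →E
[3] x=3 y=6 t=32 →E
[4] x=4 y=6 t=37 →E
[5] x=4 y=5 t=42 →S
[6] x=4 y=4 t=47 →S

path = [(0,6), (1,6), (2,6), (3,6), (4,6), (4,5), (4,4)]
arrival = 47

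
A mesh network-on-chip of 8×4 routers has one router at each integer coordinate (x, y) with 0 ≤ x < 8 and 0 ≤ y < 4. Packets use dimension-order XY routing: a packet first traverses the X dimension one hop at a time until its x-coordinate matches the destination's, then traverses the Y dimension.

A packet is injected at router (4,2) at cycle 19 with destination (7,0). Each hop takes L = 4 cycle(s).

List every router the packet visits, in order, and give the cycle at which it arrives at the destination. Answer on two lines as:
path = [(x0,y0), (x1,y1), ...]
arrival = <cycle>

t=19: at (4,2)
t=23: at (5,2) after E
t=27: at (6,2) after E
t=31: at (7,2) after E
t=35: at (7,1) after S
t=39: at (7,0) after S

path = [(4,2), (5,2), (6,2), (7,2), (7,1), (7,0)]
arrival = 39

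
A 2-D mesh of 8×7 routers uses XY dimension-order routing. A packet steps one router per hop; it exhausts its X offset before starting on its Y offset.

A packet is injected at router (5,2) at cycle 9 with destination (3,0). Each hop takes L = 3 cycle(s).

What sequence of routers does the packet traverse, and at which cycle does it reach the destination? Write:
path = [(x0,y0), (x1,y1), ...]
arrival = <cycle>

[0] x=5 y=2 t=9
[1] x=4 y=2 t=12 →W
[2] x=3 y=2 t=15 →W
[3] x=3 y=1 t=18 →S
[4] x=3 y=0 t=21 →S

path = [(5,2), (4,2), (3,2), (3,1), (3,0)]
arrival = 21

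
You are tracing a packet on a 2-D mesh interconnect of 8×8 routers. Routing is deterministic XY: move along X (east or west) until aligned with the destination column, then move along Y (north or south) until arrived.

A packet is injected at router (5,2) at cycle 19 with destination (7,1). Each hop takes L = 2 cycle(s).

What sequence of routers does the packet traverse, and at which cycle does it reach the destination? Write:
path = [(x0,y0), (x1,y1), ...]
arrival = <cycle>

t=19: at (5,2)
t=21: at (6,2) after E
t=23: at (7,2) after E
t=25: at (7,1) after S

path = [(5,2), (6,2), (7,2), (7,1)]
arrival = 25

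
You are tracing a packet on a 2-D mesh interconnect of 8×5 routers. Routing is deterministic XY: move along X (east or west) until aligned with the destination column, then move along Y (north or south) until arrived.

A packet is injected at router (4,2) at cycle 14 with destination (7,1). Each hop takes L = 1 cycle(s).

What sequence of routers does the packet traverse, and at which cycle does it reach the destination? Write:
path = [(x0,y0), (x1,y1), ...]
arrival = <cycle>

path = [(4,2), (5,2), (6,2), (7,2), (7,1)]
arrival = 18

src (4,2)  cyc=14
E→(5,2)  cyc=15
E→(6,2)  cyc=16
E→(7,2)  cyc=17
S→(7,1)  cyc=18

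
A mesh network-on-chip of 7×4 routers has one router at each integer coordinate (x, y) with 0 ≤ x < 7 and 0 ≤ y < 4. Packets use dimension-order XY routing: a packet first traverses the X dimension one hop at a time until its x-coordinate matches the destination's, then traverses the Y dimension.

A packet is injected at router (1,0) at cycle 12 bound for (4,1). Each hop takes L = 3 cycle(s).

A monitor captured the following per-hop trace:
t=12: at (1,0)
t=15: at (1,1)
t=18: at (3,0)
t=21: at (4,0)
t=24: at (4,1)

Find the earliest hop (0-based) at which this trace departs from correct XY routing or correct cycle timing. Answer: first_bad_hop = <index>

first_bad_hop = 1

  1: Δx=+0 Δy=+1 Δt=3 [BAD: Y-move but x=1≠4]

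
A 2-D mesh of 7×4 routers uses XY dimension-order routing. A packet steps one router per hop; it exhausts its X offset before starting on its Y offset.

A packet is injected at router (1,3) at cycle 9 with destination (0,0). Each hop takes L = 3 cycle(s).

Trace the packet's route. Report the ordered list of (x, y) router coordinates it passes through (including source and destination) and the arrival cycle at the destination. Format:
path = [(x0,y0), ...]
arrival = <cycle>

path = [(1,3), (0,3), (0,2), (0,1), (0,0)]
arrival = 21

  0. router=(1,3) cycle=9 (inject)
  1. router=(0,3) cycle=12 dir=W
  2. router=(0,2) cycle=15 dir=S
  3. router=(0,1) cycle=18 dir=S
  4. router=(0,0) cycle=21 dir=S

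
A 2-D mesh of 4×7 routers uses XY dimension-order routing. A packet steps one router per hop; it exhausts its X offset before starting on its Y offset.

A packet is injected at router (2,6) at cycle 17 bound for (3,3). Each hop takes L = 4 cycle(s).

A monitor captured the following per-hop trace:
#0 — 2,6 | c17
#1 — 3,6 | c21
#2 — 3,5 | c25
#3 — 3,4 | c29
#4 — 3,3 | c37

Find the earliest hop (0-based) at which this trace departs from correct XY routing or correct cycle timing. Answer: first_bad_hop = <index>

first_bad_hop = 4

[1] (+1,+0) / 4c ⇒ ok
[2] (+0,-1) / 4c ⇒ ok
[3] (+0,-1) / 4c ⇒ ok
[4] (+0,-1) / 8c ⇒ BAD: Δcyc=8≠L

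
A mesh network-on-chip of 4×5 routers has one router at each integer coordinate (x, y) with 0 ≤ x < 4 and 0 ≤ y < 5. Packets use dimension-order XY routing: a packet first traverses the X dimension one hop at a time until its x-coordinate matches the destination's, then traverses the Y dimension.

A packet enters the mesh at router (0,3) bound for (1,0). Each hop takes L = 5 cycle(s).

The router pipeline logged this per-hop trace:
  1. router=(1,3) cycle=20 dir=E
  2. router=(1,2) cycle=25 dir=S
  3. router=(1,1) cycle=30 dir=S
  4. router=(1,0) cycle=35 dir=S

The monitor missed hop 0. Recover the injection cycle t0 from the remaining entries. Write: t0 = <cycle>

The first recorded entry is hop 1 at cycle 20.
Subtract one hop: t0 = 20 − 5 = 15.

t0 = 15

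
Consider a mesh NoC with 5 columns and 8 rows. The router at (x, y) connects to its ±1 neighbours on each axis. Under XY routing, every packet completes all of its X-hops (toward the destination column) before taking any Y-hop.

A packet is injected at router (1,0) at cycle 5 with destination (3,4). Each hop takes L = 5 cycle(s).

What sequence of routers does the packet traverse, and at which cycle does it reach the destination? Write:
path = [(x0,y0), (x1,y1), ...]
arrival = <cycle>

[0] x=1 y=0 t=5
[1] x=2 y=0 t=10 →E
[2] x=3 y=0 t=15 →E
[3] x=3 y=1 t=20 →N
[4] x=3 y=2 t=25 →N
[5] x=3 y=3 t=30 →N
[6] x=3 y=4 t=35 →N

path = [(1,0), (2,0), (3,0), (3,1), (3,2), (3,3), (3,4)]
arrival = 35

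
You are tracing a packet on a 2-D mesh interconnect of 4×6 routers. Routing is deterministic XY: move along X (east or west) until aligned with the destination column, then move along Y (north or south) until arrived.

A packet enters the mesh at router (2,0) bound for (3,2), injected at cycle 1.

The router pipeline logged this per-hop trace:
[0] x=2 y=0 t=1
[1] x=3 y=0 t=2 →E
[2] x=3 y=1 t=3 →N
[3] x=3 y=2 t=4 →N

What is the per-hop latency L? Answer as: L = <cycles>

Δcyc across hop 0→1: 2 − 1 = 1.
Each hop adds L, hence L = 1.

L = 1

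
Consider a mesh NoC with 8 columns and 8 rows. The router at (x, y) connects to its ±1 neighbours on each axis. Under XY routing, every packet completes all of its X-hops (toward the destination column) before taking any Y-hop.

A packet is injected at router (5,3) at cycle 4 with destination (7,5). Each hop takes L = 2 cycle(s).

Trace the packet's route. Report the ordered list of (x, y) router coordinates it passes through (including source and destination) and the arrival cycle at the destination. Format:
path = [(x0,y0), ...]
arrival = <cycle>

path = [(5,3), (6,3), (7,3), (7,4), (7,5)]
arrival = 12

hop 0: (5,3) @ cyc 4
hop 1: (6,3) @ cyc 6  [E]
hop 2: (7,3) @ cyc 8  [E]
hop 3: (7,4) @ cyc 10  [N]
hop 4: (7,5) @ cyc 12  [N]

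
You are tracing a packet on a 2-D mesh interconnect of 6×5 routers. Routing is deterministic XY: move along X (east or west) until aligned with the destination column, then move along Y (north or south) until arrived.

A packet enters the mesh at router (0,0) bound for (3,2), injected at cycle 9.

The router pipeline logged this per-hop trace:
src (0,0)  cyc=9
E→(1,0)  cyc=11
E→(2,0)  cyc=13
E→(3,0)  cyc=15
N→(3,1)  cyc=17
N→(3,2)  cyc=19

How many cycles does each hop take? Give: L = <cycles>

L = 2

cyc[1] − cyc[0] = 11 − 9 = 2.
Each hop adds L, hence L = 2.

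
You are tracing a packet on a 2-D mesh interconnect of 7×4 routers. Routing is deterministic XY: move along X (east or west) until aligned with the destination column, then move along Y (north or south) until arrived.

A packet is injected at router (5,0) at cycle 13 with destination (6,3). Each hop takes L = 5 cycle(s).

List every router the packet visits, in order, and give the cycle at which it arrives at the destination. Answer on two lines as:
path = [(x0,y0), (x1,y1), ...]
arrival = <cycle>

src (5,0)  cyc=13
E→(6,0)  cyc=18
N→(6,1)  cyc=23
N→(6,2)  cyc=28
N→(6,3)  cyc=33

path = [(5,0), (6,0), (6,1), (6,2), (6,3)]
arrival = 33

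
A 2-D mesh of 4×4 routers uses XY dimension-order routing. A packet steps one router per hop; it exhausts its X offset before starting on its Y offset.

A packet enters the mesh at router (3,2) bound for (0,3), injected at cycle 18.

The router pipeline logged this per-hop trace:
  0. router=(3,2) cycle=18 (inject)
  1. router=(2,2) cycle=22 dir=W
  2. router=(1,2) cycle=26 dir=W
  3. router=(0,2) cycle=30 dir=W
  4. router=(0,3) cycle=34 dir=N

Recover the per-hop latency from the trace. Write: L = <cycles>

Δcyc across hop 0→1: 22 − 18 = 4.
Each hop adds L, hence L = 4.

L = 4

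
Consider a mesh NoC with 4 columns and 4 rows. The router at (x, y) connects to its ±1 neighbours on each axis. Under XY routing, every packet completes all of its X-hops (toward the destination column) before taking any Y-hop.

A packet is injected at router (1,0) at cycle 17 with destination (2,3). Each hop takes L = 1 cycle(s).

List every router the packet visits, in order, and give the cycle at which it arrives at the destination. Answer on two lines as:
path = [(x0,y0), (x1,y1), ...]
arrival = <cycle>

path = [(1,0), (2,0), (2,1), (2,2), (2,3)]
arrival = 21

hop 0: (1,0) @ cyc 17
hop 1: (2,0) @ cyc 18  [E]
hop 2: (2,1) @ cyc 19  [N]
hop 3: (2,2) @ cyc 20  [N]
hop 4: (2,3) @ cyc 21  [N]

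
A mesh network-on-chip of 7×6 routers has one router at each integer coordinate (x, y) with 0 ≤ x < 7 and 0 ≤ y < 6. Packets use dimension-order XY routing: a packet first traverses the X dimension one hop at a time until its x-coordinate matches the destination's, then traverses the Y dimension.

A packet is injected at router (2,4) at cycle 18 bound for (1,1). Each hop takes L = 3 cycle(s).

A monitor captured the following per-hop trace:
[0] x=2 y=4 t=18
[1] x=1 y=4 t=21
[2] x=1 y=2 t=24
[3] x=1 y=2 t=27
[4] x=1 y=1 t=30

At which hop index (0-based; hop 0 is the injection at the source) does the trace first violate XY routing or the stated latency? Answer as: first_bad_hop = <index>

  1: Δx=-1 Δy=+0 Δt=3 [ok]
  2: Δx=+0 Δy=-2 Δt=3 [BAD: non-unit step]

first_bad_hop = 2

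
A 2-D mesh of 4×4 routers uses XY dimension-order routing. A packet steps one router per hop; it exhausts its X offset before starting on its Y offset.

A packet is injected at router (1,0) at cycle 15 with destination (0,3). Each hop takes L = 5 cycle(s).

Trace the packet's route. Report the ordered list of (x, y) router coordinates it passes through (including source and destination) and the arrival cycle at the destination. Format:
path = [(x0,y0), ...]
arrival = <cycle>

path = [(1,0), (0,0), (0,1), (0,2), (0,3)]
arrival = 35

[0] x=1 y=0 t=15
[1] x=0 y=0 t=20 →W
[2] x=0 y=1 t=25 →N
[3] x=0 y=2 t=30 →N
[4] x=0 y=3 t=35 →N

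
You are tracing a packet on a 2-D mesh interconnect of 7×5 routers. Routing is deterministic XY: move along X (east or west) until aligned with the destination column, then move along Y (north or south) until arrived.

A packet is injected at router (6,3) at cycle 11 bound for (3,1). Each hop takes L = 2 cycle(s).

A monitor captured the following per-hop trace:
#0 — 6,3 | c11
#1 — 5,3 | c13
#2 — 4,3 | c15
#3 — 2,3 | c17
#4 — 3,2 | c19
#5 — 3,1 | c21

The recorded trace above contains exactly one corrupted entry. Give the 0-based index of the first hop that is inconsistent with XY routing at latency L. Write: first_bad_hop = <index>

  1: Δx=-1 Δy=+0 Δt=2 [ok]
  2: Δx=-1 Δy=+0 Δt=2 [ok]
  3: Δx=-2 Δy=+0 Δt=2 [BAD: non-unit step]

first_bad_hop = 3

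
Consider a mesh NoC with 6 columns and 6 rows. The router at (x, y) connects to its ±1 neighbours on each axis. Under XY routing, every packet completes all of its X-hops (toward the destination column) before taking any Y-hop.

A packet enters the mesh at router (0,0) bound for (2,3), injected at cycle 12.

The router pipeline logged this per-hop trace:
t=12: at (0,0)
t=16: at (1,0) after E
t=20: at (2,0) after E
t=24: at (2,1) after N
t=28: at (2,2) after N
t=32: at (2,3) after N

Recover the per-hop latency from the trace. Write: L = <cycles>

L = 4

Between hops 0 and 1 the cycle counter advances 16 − 12 = 4.
Each hop adds L, hence L = 4.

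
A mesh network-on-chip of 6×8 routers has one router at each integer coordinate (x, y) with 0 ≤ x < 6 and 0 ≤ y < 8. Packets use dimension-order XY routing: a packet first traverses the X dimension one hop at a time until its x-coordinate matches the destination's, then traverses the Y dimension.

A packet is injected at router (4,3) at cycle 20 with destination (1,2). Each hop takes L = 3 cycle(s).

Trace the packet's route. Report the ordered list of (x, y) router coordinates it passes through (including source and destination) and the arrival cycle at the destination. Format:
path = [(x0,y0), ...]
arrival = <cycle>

src (4,3)  cyc=20
W→(3,3)  cyc=23
W→(2,3)  cyc=26
W→(1,3)  cyc=29
S→(1,2)  cyc=32

path = [(4,3), (3,3), (2,3), (1,3), (1,2)]
arrival = 32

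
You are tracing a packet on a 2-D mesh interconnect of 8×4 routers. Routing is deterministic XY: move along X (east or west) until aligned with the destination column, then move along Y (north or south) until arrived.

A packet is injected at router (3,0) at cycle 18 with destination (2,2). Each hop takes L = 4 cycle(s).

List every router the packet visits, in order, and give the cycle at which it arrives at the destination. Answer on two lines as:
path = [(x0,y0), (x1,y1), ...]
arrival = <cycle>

path = [(3,0), (2,0), (2,1), (2,2)]
arrival = 30

src (3,0)  cyc=18
W→(2,0)  cyc=22
N→(2,1)  cyc=26
N→(2,2)  cyc=30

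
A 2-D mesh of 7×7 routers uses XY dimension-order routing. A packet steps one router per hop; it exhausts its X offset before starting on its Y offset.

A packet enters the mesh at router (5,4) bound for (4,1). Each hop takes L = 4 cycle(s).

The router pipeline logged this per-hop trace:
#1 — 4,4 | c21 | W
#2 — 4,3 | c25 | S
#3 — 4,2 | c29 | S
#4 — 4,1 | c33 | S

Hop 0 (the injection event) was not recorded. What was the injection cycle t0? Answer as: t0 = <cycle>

The first recorded entry is hop 1 at cycle 21.
So t0 = 21 − 1·4 = 17.

t0 = 17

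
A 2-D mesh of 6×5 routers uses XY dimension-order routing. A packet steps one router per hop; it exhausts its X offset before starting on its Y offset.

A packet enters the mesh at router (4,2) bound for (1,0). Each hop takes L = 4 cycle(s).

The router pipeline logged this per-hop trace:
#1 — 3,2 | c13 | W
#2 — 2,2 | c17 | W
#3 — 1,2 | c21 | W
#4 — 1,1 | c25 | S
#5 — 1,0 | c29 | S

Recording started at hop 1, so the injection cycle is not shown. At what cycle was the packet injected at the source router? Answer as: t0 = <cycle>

t0 = 9

Hop 1 reached at cycle 13; hop k is at t0 + k·L.
So t0 = 13 − 1·4 = 9.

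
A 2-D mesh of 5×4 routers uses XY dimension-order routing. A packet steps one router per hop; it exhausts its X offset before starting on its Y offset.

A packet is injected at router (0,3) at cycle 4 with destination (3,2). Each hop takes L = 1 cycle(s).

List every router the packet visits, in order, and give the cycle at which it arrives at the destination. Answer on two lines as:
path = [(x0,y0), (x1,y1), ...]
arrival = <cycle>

#0 — 0,3 | c4
#1 — 1,3 | c5 | E
#2 — 2,3 | c6 | E
#3 — 3,3 | c7 | E
#4 — 3,2 | c8 | S

path = [(0,3), (1,3), (2,3), (3,3), (3,2)]
arrival = 8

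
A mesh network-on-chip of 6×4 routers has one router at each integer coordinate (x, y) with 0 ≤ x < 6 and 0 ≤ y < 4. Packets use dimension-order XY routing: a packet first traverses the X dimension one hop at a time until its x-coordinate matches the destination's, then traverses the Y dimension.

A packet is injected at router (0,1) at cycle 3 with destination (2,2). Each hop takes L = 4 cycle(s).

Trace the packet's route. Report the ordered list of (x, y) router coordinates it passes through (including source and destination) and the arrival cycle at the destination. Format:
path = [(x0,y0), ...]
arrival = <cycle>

t=3: at (0,1)
t=7: at (1,1) after E
t=11: at (2,1) after E
t=15: at (2,2) after N

path = [(0,1), (1,1), (2,1), (2,2)]
arrival = 15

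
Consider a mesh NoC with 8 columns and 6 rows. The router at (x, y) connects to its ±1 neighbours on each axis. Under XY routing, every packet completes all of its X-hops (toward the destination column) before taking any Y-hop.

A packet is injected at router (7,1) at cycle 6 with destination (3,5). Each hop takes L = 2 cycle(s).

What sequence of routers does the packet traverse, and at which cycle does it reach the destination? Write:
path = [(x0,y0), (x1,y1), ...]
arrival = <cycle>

#0 — 7,1 | c6
#1 — 6,1 | c8 | W
#2 — 5,1 | c10 | W
#3 — 4,1 | c12 | W
#4 — 3,1 | c14 | W
#5 — 3,2 | c16 | N
#6 — 3,3 | c18 | N
#7 — 3,4 | c20 | N
#8 — 3,5 | c22 | N

path = [(7,1), (6,1), (5,1), (4,1), (3,1), (3,2), (3,3), (3,4), (3,5)]
arrival = 22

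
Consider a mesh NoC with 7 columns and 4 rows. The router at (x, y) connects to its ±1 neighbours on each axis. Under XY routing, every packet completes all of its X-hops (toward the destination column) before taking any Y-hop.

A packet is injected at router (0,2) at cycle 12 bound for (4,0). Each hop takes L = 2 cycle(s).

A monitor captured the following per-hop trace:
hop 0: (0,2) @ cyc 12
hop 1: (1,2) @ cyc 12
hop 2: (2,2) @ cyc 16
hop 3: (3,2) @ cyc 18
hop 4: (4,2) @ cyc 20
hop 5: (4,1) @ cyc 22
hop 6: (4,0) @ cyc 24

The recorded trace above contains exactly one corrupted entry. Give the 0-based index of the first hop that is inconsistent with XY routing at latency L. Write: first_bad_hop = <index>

  1: Δx=+1 Δy=+0 Δt=0 [BAD: Δcyc=0≠L]

first_bad_hop = 1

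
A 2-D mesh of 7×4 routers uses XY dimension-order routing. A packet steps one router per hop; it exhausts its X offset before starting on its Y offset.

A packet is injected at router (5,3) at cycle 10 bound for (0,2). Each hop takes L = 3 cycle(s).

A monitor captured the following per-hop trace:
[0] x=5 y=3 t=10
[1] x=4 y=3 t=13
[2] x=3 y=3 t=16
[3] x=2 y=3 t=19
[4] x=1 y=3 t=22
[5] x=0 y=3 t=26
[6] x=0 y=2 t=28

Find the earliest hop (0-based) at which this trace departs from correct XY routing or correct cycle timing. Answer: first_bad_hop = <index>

first_bad_hop = 5

check 1→ d=(-1,0) cyc+3: ok
check 2→ d=(-1,0) cyc+3: ok
check 3→ d=(-1,0) cyc+3: ok
check 4→ d=(-1,0) cyc+3: ok
check 5→ d=(-1,0) cyc+4: BAD: Δcyc=4≠L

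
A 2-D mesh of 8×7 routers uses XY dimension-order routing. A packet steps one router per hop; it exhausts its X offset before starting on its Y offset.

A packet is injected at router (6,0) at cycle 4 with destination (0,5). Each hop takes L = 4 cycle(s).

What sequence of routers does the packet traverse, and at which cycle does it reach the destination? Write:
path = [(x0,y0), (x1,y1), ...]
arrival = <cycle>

  0. router=(6,0) cycle=4 (inject)
  1. router=(5,0) cycle=8 dir=W
  2. router=(4,0) cycle=12 dir=W
  3. router=(3,0) cycle=16 dir=W
  4. router=(2,0) cycle=20 dir=W
  5. router=(1,0) cycle=24 dir=W
  6. router=(0,0) cycle=28 dir=W
  7. router=(0,1) cycle=32 dir=N
  8. router=(0,2) cycle=36 dir=N
  9. router=(0,3) cycle=40 dir=N
  10. router=(0,4) cycle=44 dir=N
  11. router=(0,5) cycle=48 dir=N

path = [(6,0), (5,0), (4,0), (3,0), (2,0), (1,0), (0,0), (0,1), (0,2), (0,3), (0,4), (0,5)]
arrival = 48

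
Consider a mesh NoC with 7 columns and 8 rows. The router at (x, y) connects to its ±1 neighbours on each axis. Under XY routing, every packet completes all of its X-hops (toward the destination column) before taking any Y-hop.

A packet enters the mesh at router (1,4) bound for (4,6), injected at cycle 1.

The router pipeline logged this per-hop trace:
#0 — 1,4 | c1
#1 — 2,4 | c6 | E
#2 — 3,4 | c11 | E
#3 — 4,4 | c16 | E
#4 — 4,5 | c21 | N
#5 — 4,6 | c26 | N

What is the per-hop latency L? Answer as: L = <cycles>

L = 5

Between hops 0 and 1 the cycle counter advances 6 − 1 = 5.
Each hop adds L, hence L = 5.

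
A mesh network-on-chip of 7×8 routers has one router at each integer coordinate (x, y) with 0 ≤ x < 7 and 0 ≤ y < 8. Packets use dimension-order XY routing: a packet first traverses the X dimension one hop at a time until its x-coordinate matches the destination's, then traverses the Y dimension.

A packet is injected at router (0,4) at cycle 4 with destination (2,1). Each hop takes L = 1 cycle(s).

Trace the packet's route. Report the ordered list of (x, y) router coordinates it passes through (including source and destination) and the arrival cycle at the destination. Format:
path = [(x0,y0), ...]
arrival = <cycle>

path = [(0,4), (1,4), (2,4), (2,3), (2,2), (2,1)]
arrival = 9

#0 — 0,4 | c4
#1 — 1,4 | c5 | E
#2 — 2,4 | c6 | E
#3 — 2,3 | c7 | S
#4 — 2,2 | c8 | S
#5 — 2,1 | c9 | S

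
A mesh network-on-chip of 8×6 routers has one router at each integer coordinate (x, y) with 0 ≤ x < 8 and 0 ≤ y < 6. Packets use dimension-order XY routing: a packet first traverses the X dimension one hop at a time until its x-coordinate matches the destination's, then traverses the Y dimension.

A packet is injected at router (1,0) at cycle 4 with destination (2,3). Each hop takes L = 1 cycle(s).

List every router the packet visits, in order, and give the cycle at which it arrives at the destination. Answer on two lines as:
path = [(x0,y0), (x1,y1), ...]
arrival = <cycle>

path = [(1,0), (2,0), (2,1), (2,2), (2,3)]
arrival = 8

#0 — 1,0 | c4
#1 — 2,0 | c5 | E
#2 — 2,1 | c6 | N
#3 — 2,2 | c7 | N
#4 — 2,3 | c8 | N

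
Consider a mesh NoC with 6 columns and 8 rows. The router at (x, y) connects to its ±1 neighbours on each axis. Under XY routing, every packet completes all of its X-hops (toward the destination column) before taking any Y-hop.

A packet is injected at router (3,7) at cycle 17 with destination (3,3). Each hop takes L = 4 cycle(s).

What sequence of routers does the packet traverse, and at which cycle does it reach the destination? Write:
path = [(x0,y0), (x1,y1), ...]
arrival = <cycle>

#0 — 3,7 | c17
#1 — 3,6 | c21 | S
#2 — 3,5 | c25 | S
#3 — 3,4 | c29 | S
#4 — 3,3 | c33 | S

path = [(3,7), (3,6), (3,5), (3,4), (3,3)]
arrival = 33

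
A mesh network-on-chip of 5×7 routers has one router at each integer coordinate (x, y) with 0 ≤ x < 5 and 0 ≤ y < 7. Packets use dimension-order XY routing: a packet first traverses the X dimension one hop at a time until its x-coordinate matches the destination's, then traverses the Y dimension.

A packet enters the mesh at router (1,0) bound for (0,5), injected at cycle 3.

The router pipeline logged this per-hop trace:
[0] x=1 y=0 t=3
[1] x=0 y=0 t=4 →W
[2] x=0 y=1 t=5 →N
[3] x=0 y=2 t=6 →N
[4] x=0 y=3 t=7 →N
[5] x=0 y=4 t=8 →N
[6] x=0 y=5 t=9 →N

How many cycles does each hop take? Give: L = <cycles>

L = 1

From hop 0 (3) to hop 1 (4): +1 cycles.
One hop costs L cycles, so L = 1.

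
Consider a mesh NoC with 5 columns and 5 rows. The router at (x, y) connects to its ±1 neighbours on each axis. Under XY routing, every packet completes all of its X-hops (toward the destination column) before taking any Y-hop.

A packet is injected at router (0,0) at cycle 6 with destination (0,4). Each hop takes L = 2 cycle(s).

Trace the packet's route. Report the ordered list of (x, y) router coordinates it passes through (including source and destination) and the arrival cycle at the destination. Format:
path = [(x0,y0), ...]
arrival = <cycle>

path = [(0,0), (0,1), (0,2), (0,3), (0,4)]
arrival = 14

  0. router=(0,0) cycle=6 (inject)
  1. router=(0,1) cycle=8 dir=N
  2. router=(0,2) cycle=10 dir=N
  3. router=(0,3) cycle=12 dir=N
  4. router=(0,4) cycle=14 dir=N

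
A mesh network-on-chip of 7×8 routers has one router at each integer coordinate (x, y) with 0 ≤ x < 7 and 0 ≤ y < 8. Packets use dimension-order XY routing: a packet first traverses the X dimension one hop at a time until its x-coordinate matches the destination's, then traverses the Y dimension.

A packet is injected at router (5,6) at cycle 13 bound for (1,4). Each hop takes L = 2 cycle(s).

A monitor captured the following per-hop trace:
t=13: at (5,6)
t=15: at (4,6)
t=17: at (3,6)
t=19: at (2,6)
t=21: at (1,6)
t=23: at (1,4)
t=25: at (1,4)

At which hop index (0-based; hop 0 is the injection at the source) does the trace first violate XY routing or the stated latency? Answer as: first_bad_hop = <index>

first_bad_hop = 5

hop 1: step (-1,+0), +2 cyc — ok
hop 2: step (-1,+0), +2 cyc — ok
hop 3: step (-1,+0), +2 cyc — ok
hop 4: step (-1,+0), +2 cyc — ok
hop 5: step (+0,-2), +2 cyc — BAD: non-unit step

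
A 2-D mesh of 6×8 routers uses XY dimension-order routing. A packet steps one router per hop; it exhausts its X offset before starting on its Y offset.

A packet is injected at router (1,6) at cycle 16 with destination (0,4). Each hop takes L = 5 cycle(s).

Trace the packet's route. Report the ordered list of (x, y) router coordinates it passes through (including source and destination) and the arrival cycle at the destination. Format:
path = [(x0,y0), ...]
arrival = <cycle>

path = [(1,6), (0,6), (0,5), (0,4)]
arrival = 31

hop 0: (1,6) @ cyc 16
hop 1: (0,6) @ cyc 21  [W]
hop 2: (0,5) @ cyc 26  [S]
hop 3: (0,4) @ cyc 31  [S]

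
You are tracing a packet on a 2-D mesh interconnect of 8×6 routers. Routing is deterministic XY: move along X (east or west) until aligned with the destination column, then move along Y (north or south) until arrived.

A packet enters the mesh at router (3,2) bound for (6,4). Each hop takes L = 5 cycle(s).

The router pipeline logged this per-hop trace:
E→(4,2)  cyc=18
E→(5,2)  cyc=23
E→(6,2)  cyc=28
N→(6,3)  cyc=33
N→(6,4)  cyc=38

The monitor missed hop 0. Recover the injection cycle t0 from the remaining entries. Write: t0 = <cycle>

t0 = 13

cyc[1] = 18 and cyc[k] = t0 + k·L for every k.
So t0 = 18 − 1·5 = 13.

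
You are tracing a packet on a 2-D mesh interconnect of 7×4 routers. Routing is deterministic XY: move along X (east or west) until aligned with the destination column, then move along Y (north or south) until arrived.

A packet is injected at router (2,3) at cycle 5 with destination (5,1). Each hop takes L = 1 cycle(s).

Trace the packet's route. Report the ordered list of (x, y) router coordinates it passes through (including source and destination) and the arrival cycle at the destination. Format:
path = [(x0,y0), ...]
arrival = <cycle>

[0] x=2 y=3 t=5
[1] x=3 y=3 t=6 →E
[2] x=4 y=3 t=7 →E
[3] x=5 y=3 t=8 →E
[4] x=5 y=2 t=9 →S
[5] x=5 y=1 t=10 →S

path = [(2,3), (3,3), (4,3), (5,3), (5,2), (5,1)]
arrival = 10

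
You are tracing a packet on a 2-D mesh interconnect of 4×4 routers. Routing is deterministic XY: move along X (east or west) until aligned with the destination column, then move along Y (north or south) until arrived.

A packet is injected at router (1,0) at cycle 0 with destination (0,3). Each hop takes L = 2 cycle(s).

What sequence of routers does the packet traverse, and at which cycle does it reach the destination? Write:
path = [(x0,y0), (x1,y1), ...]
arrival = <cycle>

path = [(1,0), (0,0), (0,1), (0,2), (0,3)]
arrival = 8

src (1,0)  cyc=0
W→(0,0)  cyc=2
N→(0,1)  cyc=4
N→(0,2)  cyc=6
N→(0,3)  cyc=8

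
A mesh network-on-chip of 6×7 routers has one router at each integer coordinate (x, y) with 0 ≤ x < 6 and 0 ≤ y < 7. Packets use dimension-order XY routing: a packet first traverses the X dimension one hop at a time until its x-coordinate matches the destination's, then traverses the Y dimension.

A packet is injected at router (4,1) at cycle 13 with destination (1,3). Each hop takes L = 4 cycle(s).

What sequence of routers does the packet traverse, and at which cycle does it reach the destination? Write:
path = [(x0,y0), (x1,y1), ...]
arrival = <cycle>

path = [(4,1), (3,1), (2,1), (1,1), (1,2), (1,3)]
arrival = 33

hop 0: (4,1) @ cyc 13
hop 1: (3,1) @ cyc 17  [W]
hop 2: (2,1) @ cyc 21  [W]
hop 3: (1,1) @ cyc 25  [W]
hop 4: (1,2) @ cyc 29  [N]
hop 5: (1,3) @ cyc 33  [N]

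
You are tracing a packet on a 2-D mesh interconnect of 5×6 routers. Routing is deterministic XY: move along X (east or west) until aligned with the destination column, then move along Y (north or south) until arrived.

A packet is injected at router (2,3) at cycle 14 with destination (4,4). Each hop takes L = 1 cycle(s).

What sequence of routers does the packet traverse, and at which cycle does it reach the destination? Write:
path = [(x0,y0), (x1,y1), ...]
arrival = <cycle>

path = [(2,3), (3,3), (4,3), (4,4)]
arrival = 17

  0. router=(2,3) cycle=14 (inject)
  1. router=(3,3) cycle=15 dir=E
  2. router=(4,3) cycle=16 dir=E
  3. router=(4,4) cycle=17 dir=N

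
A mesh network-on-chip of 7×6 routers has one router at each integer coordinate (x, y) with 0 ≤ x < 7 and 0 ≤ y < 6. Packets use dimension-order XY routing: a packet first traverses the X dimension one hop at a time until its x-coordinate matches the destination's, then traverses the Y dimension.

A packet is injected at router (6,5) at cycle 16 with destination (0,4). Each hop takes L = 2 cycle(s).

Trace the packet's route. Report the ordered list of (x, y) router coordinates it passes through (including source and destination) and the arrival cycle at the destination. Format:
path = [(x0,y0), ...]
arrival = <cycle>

  0. router=(6,5) cycle=16 (inject)
  1. router=(5,5) cycle=18 dir=W
  2. router=(4,5) cycle=20 dir=W
  3. router=(3,5) cycle=22 dir=W
  4. router=(2,5) cycle=24 dir=W
  5. router=(1,5) cycle=26 dir=W
  6. router=(0,5) cycle=28 dir=W
  7. router=(0,4) cycle=30 dir=S

path = [(6,5), (5,5), (4,5), (3,5), (2,5), (1,5), (0,5), (0,4)]
arrival = 30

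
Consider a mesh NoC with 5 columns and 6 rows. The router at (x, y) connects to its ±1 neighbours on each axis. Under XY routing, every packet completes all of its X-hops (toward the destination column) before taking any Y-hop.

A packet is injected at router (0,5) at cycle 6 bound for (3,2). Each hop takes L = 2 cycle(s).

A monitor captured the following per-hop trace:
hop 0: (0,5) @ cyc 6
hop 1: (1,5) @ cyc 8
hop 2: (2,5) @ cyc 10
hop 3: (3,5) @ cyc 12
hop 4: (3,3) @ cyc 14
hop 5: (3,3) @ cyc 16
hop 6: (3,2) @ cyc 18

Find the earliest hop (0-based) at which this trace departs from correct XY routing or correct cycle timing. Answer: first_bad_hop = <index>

hop 1: step (+1,+0), +2 cyc — ok
hop 2: step (+1,+0), +2 cyc — ok
hop 3: step (+1,+0), +2 cyc — ok
hop 4: step (+0,-2), +2 cyc — BAD: non-unit step

first_bad_hop = 4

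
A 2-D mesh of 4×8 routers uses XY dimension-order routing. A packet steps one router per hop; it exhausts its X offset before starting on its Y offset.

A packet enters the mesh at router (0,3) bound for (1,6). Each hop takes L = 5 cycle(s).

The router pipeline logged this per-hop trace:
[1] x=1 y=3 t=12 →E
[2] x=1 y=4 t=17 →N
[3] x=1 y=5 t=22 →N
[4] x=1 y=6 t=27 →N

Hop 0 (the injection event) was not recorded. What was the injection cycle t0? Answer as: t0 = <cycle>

t0 = 7

cyc[1] = 12 and cyc[k] = t0 + k·L for every k.
t0 = cyc[1] − L = 12 − 5 = 7.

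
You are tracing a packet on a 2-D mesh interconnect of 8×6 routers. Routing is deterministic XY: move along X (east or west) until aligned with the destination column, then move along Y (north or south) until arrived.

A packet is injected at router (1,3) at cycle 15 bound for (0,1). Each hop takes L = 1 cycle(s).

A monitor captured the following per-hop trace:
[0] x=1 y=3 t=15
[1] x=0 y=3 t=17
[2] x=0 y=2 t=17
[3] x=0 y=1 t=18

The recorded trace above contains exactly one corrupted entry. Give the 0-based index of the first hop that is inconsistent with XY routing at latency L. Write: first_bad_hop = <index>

[1] (-1,+0) / 2c ⇒ BAD: Δcyc=2≠L

first_bad_hop = 1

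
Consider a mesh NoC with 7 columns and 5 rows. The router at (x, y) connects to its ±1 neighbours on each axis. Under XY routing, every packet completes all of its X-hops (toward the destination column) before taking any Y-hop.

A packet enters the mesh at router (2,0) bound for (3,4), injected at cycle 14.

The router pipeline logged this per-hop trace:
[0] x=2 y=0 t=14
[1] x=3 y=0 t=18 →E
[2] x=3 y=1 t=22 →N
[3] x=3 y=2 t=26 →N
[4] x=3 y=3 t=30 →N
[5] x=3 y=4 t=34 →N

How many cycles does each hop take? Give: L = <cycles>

Δcyc across hop 0→1: 18 − 14 = 4.
One hop costs L cycles, so L = 4.

L = 4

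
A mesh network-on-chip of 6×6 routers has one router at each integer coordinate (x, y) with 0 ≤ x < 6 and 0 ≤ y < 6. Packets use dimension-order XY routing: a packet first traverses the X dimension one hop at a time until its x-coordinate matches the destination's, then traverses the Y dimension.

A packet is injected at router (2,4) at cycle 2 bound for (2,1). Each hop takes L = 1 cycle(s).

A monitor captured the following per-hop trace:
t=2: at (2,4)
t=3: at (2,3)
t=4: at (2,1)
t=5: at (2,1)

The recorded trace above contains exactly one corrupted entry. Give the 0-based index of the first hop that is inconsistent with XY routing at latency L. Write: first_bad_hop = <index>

  1: Δx=+0 Δy=-1 Δt=1 [ok]
  2: Δx=+0 Δy=-2 Δt=1 [BAD: non-unit step]

first_bad_hop = 2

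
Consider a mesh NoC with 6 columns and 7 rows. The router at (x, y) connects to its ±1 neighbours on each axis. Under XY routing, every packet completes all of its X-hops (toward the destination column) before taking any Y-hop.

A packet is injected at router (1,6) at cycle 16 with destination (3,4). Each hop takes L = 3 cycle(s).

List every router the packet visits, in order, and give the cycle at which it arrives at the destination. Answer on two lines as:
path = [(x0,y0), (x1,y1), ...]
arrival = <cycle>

path = [(1,6), (2,6), (3,6), (3,5), (3,4)]
arrival = 28

[0] x=1 y=6 t=16
[1] x=2 y=6 t=19 →E
[2] x=3 y=6 t=22 →E
[3] x=3 y=5 t=25 →S
[4] x=3 y=4 t=28 →S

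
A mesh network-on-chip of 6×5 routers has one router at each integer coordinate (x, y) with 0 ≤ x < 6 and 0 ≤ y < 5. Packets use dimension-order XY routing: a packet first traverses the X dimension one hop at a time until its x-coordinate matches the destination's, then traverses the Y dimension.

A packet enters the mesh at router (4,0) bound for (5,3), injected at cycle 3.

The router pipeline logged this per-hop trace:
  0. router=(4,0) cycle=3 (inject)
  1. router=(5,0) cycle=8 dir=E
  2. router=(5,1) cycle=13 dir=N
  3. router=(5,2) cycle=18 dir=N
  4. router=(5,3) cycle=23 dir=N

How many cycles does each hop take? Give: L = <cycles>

cyc[1] − cyc[0] = 8 − 3 = 5.
Per-hop latency L = Δcyc = 5.

L = 5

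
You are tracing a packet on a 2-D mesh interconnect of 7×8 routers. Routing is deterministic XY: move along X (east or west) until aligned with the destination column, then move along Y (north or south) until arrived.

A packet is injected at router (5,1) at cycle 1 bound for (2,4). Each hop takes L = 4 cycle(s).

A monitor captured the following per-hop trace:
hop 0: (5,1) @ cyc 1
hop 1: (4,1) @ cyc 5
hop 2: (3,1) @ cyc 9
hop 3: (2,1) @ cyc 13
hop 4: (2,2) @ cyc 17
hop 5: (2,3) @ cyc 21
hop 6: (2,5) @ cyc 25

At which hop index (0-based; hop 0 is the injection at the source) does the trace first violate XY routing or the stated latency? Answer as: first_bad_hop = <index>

hop 1: step (-1,+0), +4 cyc — ok
hop 2: step (-1,+0), +4 cyc — ok
hop 3: step (-1,+0), +4 cyc — ok
hop 4: step (+0,+1), +4 cyc — ok
hop 5: step (+0,+1), +4 cyc — ok
hop 6: step (+0,+2), +4 cyc — BAD: non-unit step

first_bad_hop = 6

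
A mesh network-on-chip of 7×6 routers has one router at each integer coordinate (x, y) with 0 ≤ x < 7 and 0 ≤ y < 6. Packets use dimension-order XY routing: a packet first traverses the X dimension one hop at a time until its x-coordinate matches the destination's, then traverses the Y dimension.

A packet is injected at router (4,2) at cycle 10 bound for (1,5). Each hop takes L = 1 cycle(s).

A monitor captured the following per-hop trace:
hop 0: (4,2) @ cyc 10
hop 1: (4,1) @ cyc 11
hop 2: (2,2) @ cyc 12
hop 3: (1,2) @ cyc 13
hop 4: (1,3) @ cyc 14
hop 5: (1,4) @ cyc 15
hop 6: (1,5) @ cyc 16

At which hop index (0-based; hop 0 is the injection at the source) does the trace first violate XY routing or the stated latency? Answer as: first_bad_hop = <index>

first_bad_hop = 1

  1: Δx=+0 Δy=-1 Δt=1 [BAD: Y-move but x=4≠1]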